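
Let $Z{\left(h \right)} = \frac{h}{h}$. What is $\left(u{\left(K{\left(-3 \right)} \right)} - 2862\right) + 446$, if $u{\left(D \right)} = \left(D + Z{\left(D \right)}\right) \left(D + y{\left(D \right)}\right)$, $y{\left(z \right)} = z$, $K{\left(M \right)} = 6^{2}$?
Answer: $248$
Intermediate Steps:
$K{\left(M \right)} = 36$
$Z{\left(h \right)} = 1$
$u{\left(D \right)} = 2 D \left(1 + D\right)$ ($u{\left(D \right)} = \left(D + 1\right) \left(D + D\right) = \left(1 + D\right) 2 D = 2 D \left(1 + D\right)$)
$\left(u{\left(K{\left(-3 \right)} \right)} - 2862\right) + 446 = \left(2 \cdot 36 \left(1 + 36\right) - 2862\right) + 446 = \left(2 \cdot 36 \cdot 37 - 2862\right) + 446 = \left(2664 - 2862\right) + 446 = -198 + 446 = 248$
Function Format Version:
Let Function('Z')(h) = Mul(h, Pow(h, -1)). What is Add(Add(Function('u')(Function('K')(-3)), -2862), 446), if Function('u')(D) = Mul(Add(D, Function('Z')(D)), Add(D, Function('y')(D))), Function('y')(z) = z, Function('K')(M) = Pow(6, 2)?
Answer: 248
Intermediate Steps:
Function('K')(M) = 36
Function('Z')(h) = 1
Function('u')(D) = Mul(2, D, Add(1, D)) (Function('u')(D) = Mul(Add(D, 1), Add(D, D)) = Mul(Add(1, D), Mul(2, D)) = Mul(2, D, Add(1, D)))
Add(Add(Function('u')(Function('K')(-3)), -2862), 446) = Add(Add(Mul(2, 36, Add(1, 36)), -2862), 446) = Add(Add(Mul(2, 36, 37), -2862), 446) = Add(Add(2664, -2862), 446) = Add(-198, 446) = 248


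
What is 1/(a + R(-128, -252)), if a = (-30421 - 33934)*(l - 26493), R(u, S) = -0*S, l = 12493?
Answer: 1/900970000 ≈ 1.1099e-9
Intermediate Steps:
R(u, S) = 0 (R(u, S) = -53*0 = 0)
a = 900970000 (a = (-30421 - 33934)*(12493 - 26493) = -64355*(-14000) = 900970000)
1/(a + R(-128, -252)) = 1/(900970000 + 0) = 1/900970000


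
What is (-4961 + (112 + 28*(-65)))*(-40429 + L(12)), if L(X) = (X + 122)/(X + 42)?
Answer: 269604452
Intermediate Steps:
L(X) = (122 + X)/(42 + X)
(-4961 + (112 + 28*(-65)))*(-40429 + L(12)) = (-4961 + (112 + 28*(-65)))*(-40429 + (122 + 12)/(42 + 12)) = (-4961 + (112 - 1820))*(-40429 + 134/54) = (-4961 - 1708)*(-40429 + (1/54)*134) = -6669*(-40429 + 67/27) = -6669*(-1091516/27) = 269604452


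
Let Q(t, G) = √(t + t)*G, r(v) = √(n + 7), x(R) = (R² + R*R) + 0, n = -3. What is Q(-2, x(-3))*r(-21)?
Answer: 72*I ≈ 72.0*I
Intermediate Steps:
x(R) = 2*R² (x(R) = (R² + R²) + 0 = 2*R² + 0 = 2*R²)
r(v) = 2 (r(v) = √(-3 + 7) = √4 = 2)
Q(t, G) = G*√2*√t (Q(t, G) = √(2*t)*G = (√2*√t)*G = G*√2*√t)
Q(-2, x(-3))*r(-21) = ((2*(-3)²)*√2*√(-2))*2 = ((2*9)*√2*(I*√2))*2 = (18*√2*(I*√2))*2 = (36*I)*2 = 72*I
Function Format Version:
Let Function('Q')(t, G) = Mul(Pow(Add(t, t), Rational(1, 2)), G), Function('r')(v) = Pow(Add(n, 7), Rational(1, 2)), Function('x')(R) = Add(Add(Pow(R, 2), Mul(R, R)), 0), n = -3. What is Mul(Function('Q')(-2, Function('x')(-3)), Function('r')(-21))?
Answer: Mul(72, I) ≈ Mul(72.000, I)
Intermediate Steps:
Function('x')(R) = Mul(2, Pow(R, 2)) (Function('x')(R) = Add(Add(Pow(R, 2), Pow(R, 2)), 0) = Add(Mul(2, Pow(R, 2)), 0) = Mul(2, Pow(R, 2)))
Function('r')(v) = 2 (Function('r')(v) = Pow(Add(-3, 7), Rational(1, 2)) = Pow(4, Rational(1, 2)) = 2)
Function('Q')(t, G) = Mul(G, Pow(2, Rational(1, 2)), Pow(t, Rational(1, 2))) (Function('Q')(t, G) = Mul(Pow(Mul(2, t), Rational(1, 2)), G) = Mul(Mul(Pow(2, Rational(1, 2)), Pow(t, Rational(1, 2))), G) = Mul(G, Pow(2, Rational(1, 2)), Pow(t, Rational(1, 2))))
Mul(Function('Q')(-2, Function('x')(-3)), Function('r')(-21)) = Mul(Mul(Mul(2, Pow(-3, 2)), Pow(2, Rational(1, 2)), Pow(-2, Rational(1, 2))), 2) = Mul(Mul(Mul(2, 9), Pow(2, Rational(1, 2)), Mul(I, Pow(2, Rational(1, 2)))), 2) = Mul(Mul(18, Pow(2, Rational(1, 2)), Mul(I, Pow(2, Rational(1, 2)))), 2) = Mul(Mul(36, I), 2) = Mul(72, I)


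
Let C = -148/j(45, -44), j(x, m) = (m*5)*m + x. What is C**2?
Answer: 21904/94575625 ≈ 0.00023160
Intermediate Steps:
j(x, m) = x + 5*m**2 (j(x, m) = (5*m)*m + x = 5*m**2 + x = x + 5*m**2)
C = -148/9725 (C = -148/(45 + 5*(-44)**2) = -148/(45 + 5*1936) = -148/(45 + 9680) = -148/9725 ≈ -0.015219)
C**2 = (-148/9725)**2 = 21904/94575625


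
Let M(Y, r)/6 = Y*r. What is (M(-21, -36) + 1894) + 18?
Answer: 6448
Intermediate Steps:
M(Y, r) = 6*Y*r (M(Y, r) = 6*(Y*r) = 6*Y*r)
(M(-21, -36) + 1894) + 18 = (6*(-21)*(-36) + 1894) + 18 = (4536 + 1894) + 18 = 6430 + 18 = 6448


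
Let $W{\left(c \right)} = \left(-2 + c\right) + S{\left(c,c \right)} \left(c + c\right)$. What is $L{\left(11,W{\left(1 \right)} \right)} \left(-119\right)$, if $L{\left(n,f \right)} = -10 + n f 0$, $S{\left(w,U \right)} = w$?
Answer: $1190$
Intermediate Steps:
$W{\left(c \right)} = -2 + c + 2 c^{2}$ ($W{\left(c \right)} = \left(-2 + c\right) + c \left(c + c\right) = \left(-2 + c\right) + c 2 c = \left(-2 + c\right) + 2 c^{2} = -2 + c + 2 c^{2}$)
$L{\left(n,f \right)} = -10$ ($L{\left(n,f \right)} = -10 + f n 0 = -10 + 0 = -10$)
$L{\left(11,W{\left(1 \right)} \right)} \left(-119\right) = \left(-10\right) \left(-119\right) = 1190$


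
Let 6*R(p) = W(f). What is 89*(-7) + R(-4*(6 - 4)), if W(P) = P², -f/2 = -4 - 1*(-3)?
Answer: -1867/3 ≈ -622.33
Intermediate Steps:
f = 2 (f = -2*(-4 - 1*(-3)) = -2*(-4 + 3) = -2*(-1) = 2)
R(p) = ⅔ (R(p) = (⅙)*2² = (⅙)*4 = ⅔)
89*(-7) + R(-4*(6 - 4)) = 89*(-7) + ⅔ = -623 + ⅔ = -1867/3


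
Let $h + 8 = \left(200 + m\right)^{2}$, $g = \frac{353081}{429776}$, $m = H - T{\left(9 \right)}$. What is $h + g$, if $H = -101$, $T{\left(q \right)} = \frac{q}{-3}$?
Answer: $\frac{4468304377}{429776} \approx 10397.0$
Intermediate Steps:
$T{\left(q \right)} = - \frac{q}{3}$ ($T{\left(q \right)} = q \left(- \frac{1}{3}\right) = - \frac{q}{3}$)
$m = -98$ ($m = -101 - \left(- \frac{1}{3}\right) 9 = -101 - -3 = -101 + 3 = -98$)
$g = \frac{353081}{429776}$ ($g = 353081 \cdot \frac{1}{429776} = \frac{353081}{429776} \approx 0.82155$)
$h = 10396$ ($h = -8 + \left(200 - 98\right)^{2} = -8 + 102^{2} = -8 + 10404 = 10396$)
$h + g = 10396 + \frac{353081}{429776} = \frac{4468304377}{429776}$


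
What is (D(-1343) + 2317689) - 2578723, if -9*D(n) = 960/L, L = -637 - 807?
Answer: -282699742/1083 ≈ -2.6103e+5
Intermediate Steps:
L = -1444
D(n) = 80/1083 (D(n) = -320/(3*(-1444)) = -320*(-1)/(3*1444) = -⅑*(-240/361) = 80/1083)
(D(-1343) + 2317689) - 2578723 = (80/1083 + 2317689) - 2578723 = 2510057267/1083 - 2578723 = -282699742/1083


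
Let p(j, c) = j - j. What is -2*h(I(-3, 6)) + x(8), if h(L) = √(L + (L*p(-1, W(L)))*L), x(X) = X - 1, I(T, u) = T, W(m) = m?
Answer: 7 - 2*I*√3 ≈ 7.0 - 3.4641*I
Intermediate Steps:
p(j, c) = 0
x(X) = -1 + X
h(L) = √L (h(L) = √(L + (L*0)*L) = √(L + 0*L) = √(L + 0) = √L)
-2*h(I(-3, 6)) + x(8) = -2*I*√3 + (-1 + 8) = -2*I*√3 + 7 = 7 - 2*I*√3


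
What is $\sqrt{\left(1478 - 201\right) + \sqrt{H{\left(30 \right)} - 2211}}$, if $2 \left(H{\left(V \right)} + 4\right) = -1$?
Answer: $\frac{\sqrt{5108 + 2 i \sqrt{8862}}}{2} \approx 35.741 + 0.65847 i$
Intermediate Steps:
$H{\left(V \right)} = - \frac{9}{2}$ ($H{\left(V \right)} = -4 + \frac{1}{2} \left(-1\right) = -4 - \frac{1}{2} = - \frac{9}{2}$)
$\sqrt{\left(1478 - 201\right) + \sqrt{H{\left(30 \right)} - 2211}} = \sqrt{\left(1478 - 201\right) + \sqrt{- \frac{9}{2} - 2211}} = \sqrt{1277 + \sqrt{- \frac{4431}{2}}} = \sqrt{1277 + \frac{i \sqrt{8862}}{2}}$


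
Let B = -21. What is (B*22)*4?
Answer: -1848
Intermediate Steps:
(B*22)*4 = -21*22*4 = -462*4 = -1848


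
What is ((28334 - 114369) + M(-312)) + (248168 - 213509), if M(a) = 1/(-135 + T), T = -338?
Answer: -24300849/473 ≈ -51376.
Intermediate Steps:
M(a) = -1/473 (M(a) = 1/(-135 - 338) = 1/(-473) = -1/473)
((28334 - 114369) + M(-312)) + (248168 - 213509) = ((28334 - 114369) - 1/473) + (248168 - 213509) = (-86035 - 1/473) + 34659 = -40694556/473 + 34659 = -24300849/473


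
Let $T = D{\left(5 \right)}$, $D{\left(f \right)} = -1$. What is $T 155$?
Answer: $-155$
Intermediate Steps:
$T = -1$
$T 155 = \left(-1\right) 155 = -155$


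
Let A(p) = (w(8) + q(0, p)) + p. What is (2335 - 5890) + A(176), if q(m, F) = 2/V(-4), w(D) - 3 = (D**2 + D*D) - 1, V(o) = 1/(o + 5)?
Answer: -3247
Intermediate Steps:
V(o) = 1/(5 + o)
w(D) = 2 + 2*D**2 (w(D) = 3 + ((D**2 + D*D) - 1) = 3 + ((D**2 + D**2) - 1) = 3 + (2*D**2 - 1) = 3 + (-1 + 2*D**2) = 2 + 2*D**2)
q(m, F) = 2 (q(m, F) = 2/(1/(5 - 4)) = 2/(1/1) = 2/1 = 2*1 = 2)
A(p) = 132 + p (A(p) = ((2 + 2*8**2) + 2) + p = ((2 + 2*64) + 2) + p = ((2 + 128) + 2) + p = (130 + 2) + p = 132 + p)
(2335 - 5890) + A(176) = (2335 - 5890) + (132 + 176) = -3555 + 308 = -3247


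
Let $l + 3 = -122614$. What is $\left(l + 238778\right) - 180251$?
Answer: $-64090$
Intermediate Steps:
$l = -122617$ ($l = -3 - 122614 = -122617$)
$\left(l + 238778\right) - 180251 = \left(-122617 + 238778\right) - 180251 = 116161 - 180251 = -64090$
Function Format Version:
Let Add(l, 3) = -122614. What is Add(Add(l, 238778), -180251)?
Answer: -64090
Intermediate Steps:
l = -122617 (l = Add(-3, -122614) = -122617)
Add(Add(l, 238778), -180251) = Add(Add(-122617, 238778), -180251) = Add(116161, -180251) = -64090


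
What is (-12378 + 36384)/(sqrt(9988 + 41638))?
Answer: 12003*sqrt(51626)/25813 ≈ 105.65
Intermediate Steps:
(-12378 + 36384)/(sqrt(9988 + 41638)) = 24006/(sqrt(51626)) = 24006*(sqrt(51626)/51626) = 12003*sqrt(51626)/25813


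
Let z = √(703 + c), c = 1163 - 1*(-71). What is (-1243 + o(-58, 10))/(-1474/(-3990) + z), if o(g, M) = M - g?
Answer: 1727620125/7708765256 - 4676529375*√1937/7708765256 ≈ -26.475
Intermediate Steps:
c = 1234 (c = 1163 + 71 = 1234)
z = √1937 (z = √(703 + 1234) = √1937 ≈ 44.011)
(-1243 + o(-58, 10))/(-1474/(-3990) + z) = (-1243 + (10 - 1*(-58)))/(-1474/(-3990) + √1937) = (-1243 + (10 + 58))/(-1474*(-1/3990) + √1937) = (-1243 + 68)/(737/1995 + √1937) = -1175/(737/1995 + √1937)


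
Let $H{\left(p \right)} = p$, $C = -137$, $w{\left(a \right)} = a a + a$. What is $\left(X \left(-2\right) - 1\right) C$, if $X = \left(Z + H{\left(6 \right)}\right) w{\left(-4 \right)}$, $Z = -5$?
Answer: $3425$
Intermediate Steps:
$w{\left(a \right)} = a + a^{2}$ ($w{\left(a \right)} = a^{2} + a = a + a^{2}$)
$X = 12$ ($X = \left(-5 + 6\right) \left(- 4 \left(1 - 4\right)\right) = 1 \left(\left(-4\right) \left(-3\right)\right) = 1 \cdot 12 = 12$)
$\left(X \left(-2\right) - 1\right) C = \left(12 \left(-2\right) - 1\right) \left(-137\right) = \left(-24 - 1\right) \left(-137\right) = \left(-25\right) \left(-137\right) = 3425$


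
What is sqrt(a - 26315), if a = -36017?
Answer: 2*I*sqrt(15583) ≈ 249.66*I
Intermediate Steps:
sqrt(a - 26315) = sqrt(-36017 - 26315) = sqrt(-62332) = 2*I*sqrt(15583)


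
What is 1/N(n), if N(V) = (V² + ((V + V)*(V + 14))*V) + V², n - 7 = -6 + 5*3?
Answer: 1/15872 ≈ 6.3004e-5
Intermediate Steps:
n = 16 (n = 7 + (-6 + 5*3) = 7 + (-6 + 15) = 7 + 9 = 16)
N(V) = 2*V² + 2*V²*(14 + V) (N(V) = (V² + ((2*V)*(14 + V))*V) + V² = (V² + (2*V*(14 + V))*V) + V² = (V² + 2*V²*(14 + V)) + V² = 2*V² + 2*V²*(14 + V))
1/N(n) = 1/(2*16²*(15 + 16)) = 1/(2*256*31) = 1/15872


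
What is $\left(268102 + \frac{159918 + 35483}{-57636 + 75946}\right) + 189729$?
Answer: $\frac{8383081011}{18310} \approx 4.5784 \cdot 10^{5}$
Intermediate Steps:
$\left(268102 + \frac{159918 + 35483}{-57636 + 75946}\right) + 189729 = \left(268102 + \frac{195401}{18310}\right) + 189729 = \frac{4909143021}{18310} + 189729 = \frac{8383081011}{18310}$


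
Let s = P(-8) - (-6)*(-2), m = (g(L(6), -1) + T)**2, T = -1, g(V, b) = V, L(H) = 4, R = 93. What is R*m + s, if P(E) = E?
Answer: 817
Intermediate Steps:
m = 9 (m = (4 - 1)**2 = 3**2 = 9)
s = -20 (s = -8 - (-6)*(-2) = -8 - 1*12 = -8 - 12 = -20)
R*m + s = 93*9 - 20 = 837 - 20 = 817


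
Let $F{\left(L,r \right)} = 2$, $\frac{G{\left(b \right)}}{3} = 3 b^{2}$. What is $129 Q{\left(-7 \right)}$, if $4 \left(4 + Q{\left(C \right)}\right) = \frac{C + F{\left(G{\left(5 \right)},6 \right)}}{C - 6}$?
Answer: $- \frac{26187}{52} \approx -503.6$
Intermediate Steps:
$G{\left(b \right)} = 9 b^{2}$ ($G{\left(b \right)} = 3 \cdot 3 b^{2} = 9 b^{2}$)
$Q{\left(C \right)} = -4 + \frac{2 + C}{4 \left(-6 + C\right)}$ ($Q{\left(C \right)} = -4 + \frac{\left(C + 2\right) \frac{1}{C - 6}}{4} = -4 + \frac{\left(2 + C\right) \frac{1}{-6 + C}}{4} = -4 + \frac{\frac{1}{-6 + C} \left(2 + C\right)}{4} = -4 + \frac{2 + C}{4 \left(-6 + C\right)}$)
$129 Q{\left(-7 \right)} = 129 \frac{98 - -105}{4 \left(-6 - 7\right)} = 129 \frac{98 + 105}{4 \left(-13\right)} = 129 \cdot \frac{1}{4} \left(- \frac{1}{13}\right) 203 = 129 \left(- \frac{203}{52}\right) = - \frac{26187}{52}$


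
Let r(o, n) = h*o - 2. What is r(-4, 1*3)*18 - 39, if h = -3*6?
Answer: 1221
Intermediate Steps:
h = -18
r(o, n) = -2 - 18*o (r(o, n) = -18*o - 2 = -2 - 18*o)
r(-4, 1*3)*18 - 39 = (-2 - 18*(-4))*18 - 39 = (-2 + 72)*18 - 39 = 70*18 - 39 = 1260 - 39 = 1221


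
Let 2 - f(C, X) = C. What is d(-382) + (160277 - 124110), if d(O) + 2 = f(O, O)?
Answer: 36549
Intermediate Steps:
f(C, X) = 2 - C
d(O) = -O (d(O) = -2 + (2 - O) = -O)
d(-382) + (160277 - 124110) = -1*(-382) + (160277 - 124110) = 382 + 36167 = 36549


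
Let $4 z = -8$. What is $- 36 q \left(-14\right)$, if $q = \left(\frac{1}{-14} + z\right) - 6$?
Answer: $-4068$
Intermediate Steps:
$z = -2$ ($z = \frac{1}{4} \left(-8\right) = -2$)
$q = - \frac{113}{14}$ ($q = \left(\frac{1}{-14} - 2\right) - 6 = \left(- \frac{1}{14} - 2\right) - 6 = - \frac{29}{14} - 6 = - \frac{113}{14} \approx -8.0714$)
$- 36 q \left(-14\right) = \left(-36\right) \left(- \frac{113}{14}\right) \left(-14\right) = \frac{2034}{7} \left(-14\right) = -4068$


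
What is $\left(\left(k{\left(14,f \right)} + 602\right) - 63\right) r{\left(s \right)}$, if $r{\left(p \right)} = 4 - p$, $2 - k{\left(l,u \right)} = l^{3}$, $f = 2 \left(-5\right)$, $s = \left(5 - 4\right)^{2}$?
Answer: $-6609$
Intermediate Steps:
$s = 1$ ($s = 1^{2} = 1$)
$f = -10$
$k{\left(l,u \right)} = 2 - l^{3}$
$\left(\left(k{\left(14,f \right)} + 602\right) - 63\right) r{\left(s \right)} = \left(\left(\left(2 - 14^{3}\right) + 602\right) - 63\right) \left(4 - 1\right) = \left(\left(\left(2 - 2744\right) + 602\right) - 63\right) \left(4 - 1\right) = \left(\left(\left(2 - 2744\right) + 602\right) - 63\right) 3 = \left(\left(-2742 + 602\right) - 63\right) 3 = \left(-2140 - 63\right) 3 = \left(-2203\right) 3 = -6609$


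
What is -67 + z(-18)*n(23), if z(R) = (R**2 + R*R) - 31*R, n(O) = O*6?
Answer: 166361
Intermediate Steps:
n(O) = 6*O
z(R) = -31*R + 2*R**2 (z(R) = (R**2 + R**2) - 31*R = 2*R**2 - 31*R = -31*R + 2*R**2)
-67 + z(-18)*n(23) = -67 + (-18*(-31 + 2*(-18)))*(6*23) = -67 - 18*(-31 - 36)*138 = -67 - 18*(-67)*138 = -67 + 1206*138 = -67 + 166428 = 166361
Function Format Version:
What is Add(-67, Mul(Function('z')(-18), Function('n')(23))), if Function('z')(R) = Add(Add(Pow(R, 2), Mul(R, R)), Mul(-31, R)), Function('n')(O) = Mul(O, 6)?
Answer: 166361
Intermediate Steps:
Function('n')(O) = Mul(6, O)
Function('z')(R) = Add(Mul(-31, R), Mul(2, Pow(R, 2))) (Function('z')(R) = Add(Add(Pow(R, 2), Pow(R, 2)), Mul(-31, R)) = Add(Mul(2, Pow(R, 2)), Mul(-31, R)) = Add(Mul(-31, R), Mul(2, Pow(R, 2))))
Add(-67, Mul(Function('z')(-18), Function('n')(23))) = Add(-67, Mul(Mul(-18, Add(-31, Mul(2, -18))), Mul(6, 23))) = Add(-67, Mul(Mul(-18, Add(-31, -36)), 138)) = Add(-67, Mul(Mul(-18, -67), 138)) = Add(-67, Mul(1206, 138)) = Add(-67, 166428) = 166361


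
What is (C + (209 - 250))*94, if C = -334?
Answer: -35250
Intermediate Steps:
(C + (209 - 250))*94 = (-334 + (209 - 250))*94 = (-334 - 41)*94 = -375*94 = -35250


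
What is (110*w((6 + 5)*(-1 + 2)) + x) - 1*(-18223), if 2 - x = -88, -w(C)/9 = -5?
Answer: 23263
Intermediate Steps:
w(C) = 45 (w(C) = -9*(-5) = 45)
x = 90 (x = 2 - 1*(-88) = 2 + 88 = 90)
(110*w((6 + 5)*(-1 + 2)) + x) - 1*(-18223) = (110*45 + 90) - 1*(-18223) = (4950 + 90) + 18223 = 5040 + 18223 = 23263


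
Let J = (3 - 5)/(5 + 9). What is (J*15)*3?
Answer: -45/7 ≈ -6.4286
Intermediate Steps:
J = -⅐ (J = -2/14 = -2*1/14 = -⅐ ≈ -0.14286)
(J*15)*3 = -⅐*15*3 = -15/7*3 = -45/7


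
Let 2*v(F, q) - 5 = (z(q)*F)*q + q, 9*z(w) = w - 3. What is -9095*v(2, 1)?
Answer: -227375/9 ≈ -25264.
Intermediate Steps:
z(w) = -1/3 + w/9 (z(w) = (w - 3)/9 = (-3 + w)/9 = -1/3 + w/9)
v(F, q) = 5/2 + q/2 + F*q*(-1/3 + q/9)/2 (v(F, q) = 5/2 + (((-1/3 + q/9)*F)*q + q)/2 = 5/2 + ((F*(-1/3 + q/9))*q + q)/2 = 5/2 + (F*q*(-1/3 + q/9) + q)/2 = 5/2 + (q + F*q*(-1/3 + q/9))/2 = 5/2 + (q/2 + F*q*(-1/3 + q/9)/2) = 5/2 + q/2 + F*q*(-1/3 + q/9)/2)
-9095*v(2, 1) = -9095*(5/2 + (1/2)*1 + (1/18)*2*1*(-3 + 1)) = -9095*(5/2 + 1/2 + (1/18)*2*1*(-2)) = -9095*(5/2 + 1/2 - 2/9) = -9095*25/9 = -227375/9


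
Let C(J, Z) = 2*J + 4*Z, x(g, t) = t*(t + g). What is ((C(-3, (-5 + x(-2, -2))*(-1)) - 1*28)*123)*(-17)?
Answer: 96186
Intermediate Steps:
x(g, t) = t*(g + t)
((C(-3, (-5 + x(-2, -2))*(-1)) - 1*28)*123)*(-17) = (((2*(-3) + 4*((-5 - 2*(-2 - 2))*(-1))) - 1*28)*123)*(-17) = (((-6 + 4*((-5 - 2*(-4))*(-1))) - 28)*123)*(-17) = (((-6 + 4*((-5 + 8)*(-1))) - 28)*123)*(-17) = (((-6 + 4*(3*(-1))) - 28)*123)*(-17) = (((-6 + 4*(-3)) - 28)*123)*(-17) = (((-6 - 12) - 28)*123)*(-17) = ((-18 - 28)*123)*(-17) = -46*123*(-17) = -5658*(-17) = 96186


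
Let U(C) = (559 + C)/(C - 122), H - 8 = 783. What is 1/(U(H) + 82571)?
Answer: 223/18413783 ≈ 1.2110e-5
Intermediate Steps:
H = 791 (H = 8 + 783 = 791)
U(C) = (559 + C)/(-122 + C)
1/(U(H) + 82571) = 1/((559 + 791)/(-122 + 791) + 82571) = 1/(1350/669 + 82571) = 1/((1/669)*1350 + 82571) = 1/(450/223 + 82571) = 1/(18413783/223) = 223/18413783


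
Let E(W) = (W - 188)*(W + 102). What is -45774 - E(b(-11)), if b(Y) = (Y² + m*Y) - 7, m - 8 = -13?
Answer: -40625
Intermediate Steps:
m = -5 (m = 8 - 13 = -5)
b(Y) = -7 + Y² - 5*Y (b(Y) = (Y² - 5*Y) - 7 = -7 + Y² - 5*Y)
E(W) = (-188 + W)*(102 + W)
-45774 - E(b(-11)) = -45774 - (-19176 + (-7 + (-11)² - 5*(-11))² - 86*(-7 + (-11)² - 5*(-11))) = -45774 - (-19176 + (-7 + 121 + 55)² - 86*(-7 + 121 + 55)) = -45774 - (-19176 + 169² - 86*169) = -45774 - (-19176 + 28561 - 14534) = -45774 - 1*(-5149) = -45774 + 5149 = -40625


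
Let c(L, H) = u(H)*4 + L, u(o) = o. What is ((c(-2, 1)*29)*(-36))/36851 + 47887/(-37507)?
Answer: -1842998453/1382170457 ≈ -1.3334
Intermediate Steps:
c(L, H) = L + 4*H (c(L, H) = H*4 + L = 4*H + L = L + 4*H)
((c(-2, 1)*29)*(-36))/36851 + 47887/(-37507) = (((-2 + 4*1)*29)*(-36))/36851 + 47887/(-37507) = (((-2 + 4)*29)*(-36))*(1/36851) + 47887*(-1/37507) = ((2*29)*(-36))*(1/36851) - 47887/37507 = (58*(-36))*(1/36851) - 47887/37507 = -2088*1/36851 - 47887/37507 = -2088/36851 - 47887/37507 = -1842998453/1382170457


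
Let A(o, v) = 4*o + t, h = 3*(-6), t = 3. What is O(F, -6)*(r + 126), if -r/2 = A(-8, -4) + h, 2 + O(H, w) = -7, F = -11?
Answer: -1980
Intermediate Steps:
h = -18
O(H, w) = -9 (O(H, w) = -2 - 7 = -9)
A(o, v) = 3 + 4*o (A(o, v) = 4*o + 3 = 3 + 4*o)
r = 94 (r = -2*((3 + 4*(-8)) - 18) = -2*((3 - 32) - 18) = -2*(-29 - 18) = -2*(-47) = 94)
O(F, -6)*(r + 126) = -9*(94 + 126) = -9*220 = -1980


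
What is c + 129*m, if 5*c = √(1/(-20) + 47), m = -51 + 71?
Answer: 2580 + √4695/50 ≈ 2581.4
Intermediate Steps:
m = 20
c = √4695/50 (c = √(1/(-20) + 47)/5 = √(-1/20 + 47)/5 = √(939/20)/5 = (√4695/10)/5 = √4695/50 ≈ 1.3704)
c + 129*m = √4695/50 + 129*20 = √4695/50 + 2580 = 2580 + √4695/50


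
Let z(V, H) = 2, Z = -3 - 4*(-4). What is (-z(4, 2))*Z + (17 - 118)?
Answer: -127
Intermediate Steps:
Z = 13 (Z = -3 + 16 = 13)
(-z(4, 2))*Z + (17 - 118) = -1*2*13 + (17 - 118) = -2*13 - 101 = -26 - 101 = -127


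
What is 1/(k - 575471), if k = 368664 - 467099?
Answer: -1/673906 ≈ -1.4839e-6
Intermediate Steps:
k = -98435
1/(k - 575471) = 1/(-98435 - 575471) = 1/(-673906) = -1/673906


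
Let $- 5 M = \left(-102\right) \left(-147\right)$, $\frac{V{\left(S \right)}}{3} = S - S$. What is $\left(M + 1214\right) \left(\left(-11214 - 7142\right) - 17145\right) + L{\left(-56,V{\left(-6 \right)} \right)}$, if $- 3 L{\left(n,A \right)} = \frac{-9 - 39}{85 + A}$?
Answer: $\frac{5385785724}{85} \approx 6.3362 \cdot 10^{7}$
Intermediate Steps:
$V{\left(S \right)} = 0$ ($V{\left(S \right)} = 3 \left(S - S\right) = 3 \cdot 0 = 0$)
$M = - \frac{14994}{5}$ ($M = - \frac{\left(-102\right) \left(-147\right)}{5} = \left(- \frac{1}{5}\right) 14994 = - \frac{14994}{5} \approx -2998.8$)
$L{\left(n,A \right)} = \frac{16}{85 + A}$ ($L{\left(n,A \right)} = - \frac{\left(-9 - 39\right) \frac{1}{85 + A}}{3} = - \frac{\left(-48\right) \frac{1}{85 + A}}{3} = \frac{16}{85 + A}$)
$\left(M + 1214\right) \left(\left(-11214 - 7142\right) - 17145\right) + L{\left(-56,V{\left(-6 \right)} \right)} = \left(- \frac{14994}{5} + 1214\right) \left(\left(-11214 - 7142\right) - 17145\right) + \frac{16}{85 + 0} = - \frac{8924 \left(\left(-11214 - 7142\right) - 17145\right)}{5} + \frac{16}{85} = - \frac{8924 \left(-18356 - 17145\right)}{5} + 16 \cdot \frac{1}{85} = \left(- \frac{8924}{5}\right) \left(-35501\right) + \frac{16}{85} = \frac{316810924}{5} + \frac{16}{85} = \frac{5385785724}{85}$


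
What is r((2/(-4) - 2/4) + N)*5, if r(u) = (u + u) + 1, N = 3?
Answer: 25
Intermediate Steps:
r(u) = 1 + 2*u (r(u) = 2*u + 1 = 1 + 2*u)
r((2/(-4) - 2/4) + N)*5 = (1 + 2*((2/(-4) - 2/4) + 3))*5 = (1 + 2*((2*(-¼) - 2*¼) + 3))*5 = (1 + 2*((-½ - ½) + 3))*5 = (1 + 2*(-1 + 3))*5 = (1 + 2*2)*5 = (1 + 4)*5 = 5*5 = 25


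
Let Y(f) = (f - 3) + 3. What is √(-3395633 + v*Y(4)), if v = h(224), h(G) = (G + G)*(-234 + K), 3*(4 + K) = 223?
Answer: I*√33200313/3 ≈ 1920.7*I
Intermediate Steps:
K = 211/3 (K = -4 + (⅓)*223 = -4 + 223/3 = 211/3 ≈ 70.333)
h(G) = -982*G/3 (h(G) = (G + G)*(-234 + 211/3) = (2*G)*(-491/3) = -982*G/3)
v = -219968/3 (v = -982/3*224 = -219968/3 ≈ -73323.)
Y(f) = f (Y(f) = (-3 + f) + 3 = f)
√(-3395633 + v*Y(4)) = √(-3395633 - 219968/3*4) = √(-3395633 - 879872/3) = √(-11066771/3) = I*√33200313/3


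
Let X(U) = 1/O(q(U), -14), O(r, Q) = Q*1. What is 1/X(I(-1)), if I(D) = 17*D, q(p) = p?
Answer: -14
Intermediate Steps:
O(r, Q) = Q
X(U) = -1/14 (X(U) = 1/(-14) = -1/14)
1/X(I(-1)) = 1/(-1/14) = -14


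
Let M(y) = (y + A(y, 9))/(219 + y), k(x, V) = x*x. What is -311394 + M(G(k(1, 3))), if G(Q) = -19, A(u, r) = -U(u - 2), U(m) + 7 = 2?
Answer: -31139407/100 ≈ -3.1139e+5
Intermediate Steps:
U(m) = -5 (U(m) = -7 + 2 = -5)
k(x, V) = x²
A(u, r) = 5 (A(u, r) = -1*(-5) = 5)
M(y) = (5 + y)/(219 + y) (M(y) = (y + 5)/(219 + y) = (5 + y)/(219 + y))
-311394 + M(G(k(1, 3))) = -311394 + (5 - 19)/(219 - 19) = -311394 - 14/200 = -311394 + (1/200)*(-14) = -311394 - 7/100 = -31139407/100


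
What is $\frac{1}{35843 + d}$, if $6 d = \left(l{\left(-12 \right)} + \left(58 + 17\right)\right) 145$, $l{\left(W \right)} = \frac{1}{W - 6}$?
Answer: $\frac{108}{4066649} \approx 2.6557 \cdot 10^{-5}$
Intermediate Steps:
$l{\left(W \right)} = \frac{1}{-6 + W}$
$d = \frac{195605}{108}$ ($d = \frac{\left(\frac{1}{-6 - 12} + \left(58 + 17\right)\right) 145}{6} = \frac{\left(\frac{1}{-18} + 75\right) 145}{6} = \frac{\left(- \frac{1}{18} + 75\right) 145}{6} = \frac{\frac{1349}{18} \cdot 145}{6} = \frac{1}{6} \cdot \frac{195605}{18} = \frac{195605}{108} \approx 1811.2$)
$\frac{1}{35843 + d} = \frac{1}{35843 + \frac{195605}{108}} = \frac{1}{\frac{4066649}{108}} = \frac{108}{4066649}$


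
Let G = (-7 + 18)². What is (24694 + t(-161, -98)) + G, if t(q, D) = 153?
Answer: 24968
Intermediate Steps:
G = 121 (G = 11² = 121)
(24694 + t(-161, -98)) + G = (24694 + 153) + 121 = 24847 + 121 = 24968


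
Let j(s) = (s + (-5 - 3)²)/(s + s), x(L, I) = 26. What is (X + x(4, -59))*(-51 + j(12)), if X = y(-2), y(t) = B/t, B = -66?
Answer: -16933/6 ≈ -2822.2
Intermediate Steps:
y(t) = -66/t
X = 33 (X = -66/(-2) = -66*(-½) = 33)
j(s) = (64 + s)/(2*s) (j(s) = (s + (-8)²)/((2*s)) = (s + 64)*(1/(2*s)) = (64 + s)*(1/(2*s)) = (64 + s)/(2*s))
(X + x(4, -59))*(-51 + j(12)) = (33 + 26)*(-51 + (½)*(64 + 12)/12) = 59*(-51 + (½)*(1/12)*76) = 59*(-51 + 19/6) = 59*(-287/6) = -16933/6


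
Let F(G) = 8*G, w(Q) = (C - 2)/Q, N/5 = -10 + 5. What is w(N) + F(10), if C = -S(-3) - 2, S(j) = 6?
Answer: 402/5 ≈ 80.400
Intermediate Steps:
C = -8 (C = -1*6 - 2 = -6 - 2 = -8)
N = -25 (N = 5*(-10 + 5) = 5*(-5) = -25)
w(Q) = -10/Q (w(Q) = (-8 - 2)/Q = -10/Q)
w(N) + F(10) = -10/(-25) + 8*10 = -10*(-1/25) + 80 = ⅖ + 80 = 402/5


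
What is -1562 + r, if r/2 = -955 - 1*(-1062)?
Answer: -1348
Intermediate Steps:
r = 214 (r = 2*(-955 - 1*(-1062)) = 2*(-955 + 1062) = 2*107 = 214)
-1562 + r = -1562 + 214 = -1348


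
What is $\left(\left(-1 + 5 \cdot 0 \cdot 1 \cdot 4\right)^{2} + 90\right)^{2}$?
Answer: $8281$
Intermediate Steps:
$\left(\left(-1 + 5 \cdot 0 \cdot 1 \cdot 4\right)^{2} + 90\right)^{2} = \left(\left(-1 + 5 \cdot 0 \cdot 4\right)^{2} + 90\right)^{2} = \left(\left(-1 + 0 \cdot 4\right)^{2} + 90\right)^{2} = \left(\left(-1 + 0\right)^{2} + 90\right)^{2} = \left(\left(-1\right)^{2} + 90\right)^{2} = \left(1 + 90\right)^{2} = 91^{2} = 8281$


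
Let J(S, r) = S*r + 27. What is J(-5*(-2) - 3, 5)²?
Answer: 3844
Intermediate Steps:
J(S, r) = 27 + S*r
J(-5*(-2) - 3, 5)² = (27 + (-5*(-2) - 3)*5)² = (27 + (10 - 3)*5)² = (27 + 7*5)² = (27 + 35)² = 62² = 3844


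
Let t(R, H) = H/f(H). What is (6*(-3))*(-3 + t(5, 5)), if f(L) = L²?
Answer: 252/5 ≈ 50.400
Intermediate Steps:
t(R, H) = 1/H (t(R, H) = H/(H²) = H/H² = 1/H)
(6*(-3))*(-3 + t(5, 5)) = (6*(-3))*(-3 + 1/5) = -18*(-3 + ⅕) = -18*(-14/5) = 252/5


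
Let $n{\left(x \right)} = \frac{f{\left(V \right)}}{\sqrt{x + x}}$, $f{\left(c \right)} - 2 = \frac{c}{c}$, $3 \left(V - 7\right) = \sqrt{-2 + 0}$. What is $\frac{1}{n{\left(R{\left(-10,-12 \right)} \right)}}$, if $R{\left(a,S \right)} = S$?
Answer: $\frac{2 i \sqrt{6}}{3} \approx 1.633 i$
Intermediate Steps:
$V = 7 + \frac{i \sqrt{2}}{3}$ ($V = 7 + \frac{\sqrt{-2 + 0}}{3} = 7 + \frac{\sqrt{-2}}{3} = 7 + \frac{i \sqrt{2}}{3} \approx 7.0 + 0.4714 i$)
$f{\left(c \right)} = 3$ ($f{\left(c \right)} = 2 + \frac{c}{c} = 2 + 1 = 3$)
$n{\left(x \right)} = \frac{3 \sqrt{2}}{2 \sqrt{x}}$ ($n{\left(x \right)} = \frac{3}{\sqrt{x + x}} = \frac{3}{\sqrt{2 x}} = \frac{3}{\sqrt{2} \sqrt{x}} = 3 \frac{\sqrt{2}}{2 \sqrt{x}} = \frac{3 \sqrt{2}}{2 \sqrt{x}}$)
$\frac{1}{n{\left(R{\left(-10,-12 \right)} \right)}} = \frac{1}{\frac{3}{2} \sqrt{2} \frac{1}{\sqrt{-12}}} = \frac{1}{\frac{3}{2} \sqrt{2} \left(- \frac{i \sqrt{3}}{6}\right)} = \frac{1}{\left(- \frac{1}{4}\right) i \sqrt{6}} = \frac{2 i \sqrt{6}}{3}$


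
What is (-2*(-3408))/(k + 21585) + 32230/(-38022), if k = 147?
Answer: -18386017/34428921 ≈ -0.53403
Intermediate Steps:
(-2*(-3408))/(k + 21585) + 32230/(-38022) = (-2*(-3408))/(147 + 21585) + 32230/(-38022) = 6816/21732 + 32230*(-1/38022) = 6816*(1/21732) - 16115/19011 = 568/1811 - 16115/19011 = -18386017/34428921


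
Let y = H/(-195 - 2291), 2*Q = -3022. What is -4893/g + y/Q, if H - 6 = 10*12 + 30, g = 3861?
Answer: -278472707/219746241 ≈ -1.2672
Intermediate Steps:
Q = -1511 (Q = (½)*(-3022) = -1511)
H = 156 (H = 6 + (10*12 + 30) = 6 + (120 + 30) = 6 + 150 = 156)
y = -78/1243 (y = 156/(-195 - 2291) = 156/(-2486) = 156*(-1/2486) = -78/1243 ≈ -0.062751)
-4893/g + y/Q = -4893/3861 - 78/1243/(-1511) = -4893*1/3861 - 78/1243*(-1/1511) = -1631/1287 + 78/1878173 = -278472707/219746241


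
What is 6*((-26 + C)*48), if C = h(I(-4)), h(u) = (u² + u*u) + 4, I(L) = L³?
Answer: 2352960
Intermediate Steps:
h(u) = 4 + 2*u² (h(u) = (u² + u²) + 4 = 2*u² + 4 = 4 + 2*u²)
C = 8196 (C = 4 + 2*((-4)³)² = 4 + 2*(-64)² = 4 + 2*4096 = 4 + 8192 = 8196)
6*((-26 + C)*48) = 6*((-26 + 8196)*48) = 6*(8170*48) = 6*392160 = 2352960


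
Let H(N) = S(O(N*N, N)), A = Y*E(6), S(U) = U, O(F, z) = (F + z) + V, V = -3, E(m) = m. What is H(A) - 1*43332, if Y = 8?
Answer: -40983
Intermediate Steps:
O(F, z) = -3 + F + z (O(F, z) = (F + z) - 3 = -3 + F + z)
A = 48 (A = 8*6 = 48)
H(N) = -3 + N + N**2 (H(N) = -3 + N*N + N = -3 + N**2 + N = -3 + N + N**2)
H(A) - 1*43332 = (-3 + 48 + 48**2) - 1*43332 = (-3 + 48 + 2304) - 43332 = 2349 - 43332 = -40983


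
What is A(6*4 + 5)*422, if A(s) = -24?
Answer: -10128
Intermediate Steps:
A(6*4 + 5)*422 = -24*422 = -10128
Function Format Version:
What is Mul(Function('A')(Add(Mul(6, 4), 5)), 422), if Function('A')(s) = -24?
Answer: -10128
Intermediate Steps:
Mul(Function('A')(Add(Mul(6, 4), 5)), 422) = Mul(-24, 422) = -10128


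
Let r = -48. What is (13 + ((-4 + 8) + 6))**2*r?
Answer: -25392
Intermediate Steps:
(13 + ((-4 + 8) + 6))**2*r = (13 + ((-4 + 8) + 6))**2*(-48) = (13 + (4 + 6))**2*(-48) = (13 + 10)**2*(-48) = 23**2*(-48) = 529*(-48) = -25392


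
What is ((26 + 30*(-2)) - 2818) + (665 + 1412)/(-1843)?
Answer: -5258313/1843 ≈ -2853.1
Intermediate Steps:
((26 + 30*(-2)) - 2818) + (665 + 1412)/(-1843) = ((26 - 60) - 2818) + 2077*(-1/1843) = (-34 - 2818) - 2077/1843 = -2852 - 2077/1843 = -5258313/1843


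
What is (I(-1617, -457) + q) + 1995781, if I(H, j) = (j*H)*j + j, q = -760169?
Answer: -336473678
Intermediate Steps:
I(H, j) = j + H*j² (I(H, j) = (H*j)*j + j = H*j² + j = j + H*j²)
(I(-1617, -457) + q) + 1995781 = (-457*(1 - 1617*(-457)) - 760169) + 1995781 = (-457*(1 + 738969) - 760169) + 1995781 = (-457*738970 - 760169) + 1995781 = (-337709290 - 760169) + 1995781 = -338469459 + 1995781 = -336473678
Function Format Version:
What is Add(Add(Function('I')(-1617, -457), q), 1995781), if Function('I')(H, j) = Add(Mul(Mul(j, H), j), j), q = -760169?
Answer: -336473678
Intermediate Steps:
Function('I')(H, j) = Add(j, Mul(H, Pow(j, 2))) (Function('I')(H, j) = Add(Mul(Mul(H, j), j), j) = Add(Mul(H, Pow(j, 2)), j) = Add(j, Mul(H, Pow(j, 2))))
Add(Add(Function('I')(-1617, -457), q), 1995781) = Add(Add(Mul(-457, Add(1, Mul(-1617, -457))), -760169), 1995781) = Add(Add(Mul(-457, Add(1, 738969)), -760169), 1995781) = Add(Add(Mul(-457, 738970), -760169), 1995781) = Add(Add(-337709290, -760169), 1995781) = Add(-338469459, 1995781) = -336473678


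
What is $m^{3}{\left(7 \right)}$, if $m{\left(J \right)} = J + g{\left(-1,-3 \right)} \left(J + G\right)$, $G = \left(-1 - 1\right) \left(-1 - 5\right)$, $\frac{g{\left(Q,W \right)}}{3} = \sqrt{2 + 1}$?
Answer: $205030 + 563958 \sqrt{3} \approx 1.1818 \cdot 10^{6}$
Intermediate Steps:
$g{\left(Q,W \right)} = 3 \sqrt{3}$ ($g{\left(Q,W \right)} = 3 \sqrt{2 + 1} = 3 \sqrt{3}$)
$G = 12$ ($G = \left(-2\right) \left(-6\right) = 12$)
$m{\left(J \right)} = J + 3 \sqrt{3} \left(12 + J\right)$ ($m{\left(J \right)} = J + 3 \sqrt{3} \left(J + 12\right) = J + 3 \sqrt{3} \left(12 + J\right)$)
$m^{3}{\left(7 \right)} = \left(7 + 36 \sqrt{3} + 3 \cdot 7 \sqrt{3}\right)^{3} = \left(7 + 36 \sqrt{3} + 21 \sqrt{3}\right)^{3} = \left(7 + 57 \sqrt{3}\right)^{3}$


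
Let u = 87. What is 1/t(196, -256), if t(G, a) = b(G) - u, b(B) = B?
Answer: 1/109 ≈ 0.0091743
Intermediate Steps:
t(G, a) = -87 + G (t(G, a) = G - 1*87 = G - 87 = -87 + G)
1/t(196, -256) = 1/(-87 + 196) = 1/109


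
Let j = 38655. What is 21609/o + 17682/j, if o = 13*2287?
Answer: 453666479/383083935 ≈ 1.1842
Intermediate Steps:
o = 29731
21609/o + 17682/j = 21609/29731 + 17682/38655 = 21609*(1/29731) + 17682*(1/38655) = 21609/29731 + 5894/12885 = 453666479/383083935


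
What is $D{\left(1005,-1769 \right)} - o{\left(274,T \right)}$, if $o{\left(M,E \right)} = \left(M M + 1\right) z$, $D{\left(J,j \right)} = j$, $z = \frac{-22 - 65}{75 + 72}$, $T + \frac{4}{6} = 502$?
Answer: $\frac{2090552}{49} \approx 42664.0$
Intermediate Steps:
$T = \frac{1504}{3}$ ($T = - \frac{2}{3} + 502 = \frac{1504}{3} \approx 501.33$)
$z = - \frac{29}{49}$ ($z = - \frac{87}{147} = \left(-87\right) \frac{1}{147} = - \frac{29}{49} \approx -0.59184$)
$o{\left(M,E \right)} = - \frac{29}{49} - \frac{29 M^{2}}{49}$ ($o{\left(M,E \right)} = \left(M M + 1\right) \left(- \frac{29}{49}\right) = \left(M^{2} + 1\right) \left(- \frac{29}{49}\right) = \left(1 + M^{2}\right) \left(- \frac{29}{49}\right) = - \frac{29}{49} - \frac{29 M^{2}}{49}$)
$D{\left(1005,-1769 \right)} - o{\left(274,T \right)} = -1769 - \left(- \frac{29}{49} - \frac{29 \cdot 274^{2}}{49}\right) = -1769 - \left(- \frac{29}{49} - \frac{2177204}{49}\right) = -1769 - - \frac{2177233}{49} = -1769 + \frac{2177233}{49} = \frac{2090552}{49}$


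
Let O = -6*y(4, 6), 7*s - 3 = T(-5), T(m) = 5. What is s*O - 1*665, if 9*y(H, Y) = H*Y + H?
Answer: -2059/3 ≈ -686.33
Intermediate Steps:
y(H, Y) = H/9 + H*Y/9 (y(H, Y) = (H*Y + H)/9 = (H + H*Y)/9 = H/9 + H*Y/9)
s = 8/7 (s = 3/7 + (⅐)*5 = 3/7 + 5/7 = 8/7 ≈ 1.1429)
O = -56/3 (O = -2*4*(1 + 6)/3 = -2*4*7/3 = -6*28/9 = -56/3 ≈ -18.667)
s*O - 1*665 = (8/7)*(-56/3) - 1*665 = -64/3 - 665 = -2059/3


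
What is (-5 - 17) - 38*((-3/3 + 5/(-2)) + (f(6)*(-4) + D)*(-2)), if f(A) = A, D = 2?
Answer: -1561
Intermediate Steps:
(-5 - 17) - 38*((-3/3 + 5/(-2)) + (f(6)*(-4) + D)*(-2)) = (-5 - 17) - 38*((-3/3 + 5/(-2)) + (6*(-4) + 2)*(-2)) = -22 - 38*((-3*⅓ + 5*(-½)) + (-24 + 2)*(-2)) = -22 - 38*((-1 - 5/2) - 22*(-2)) = -22 - 38*(-7/2 + 44) = -22 - 38*81/2 = -22 - 1539 = -1561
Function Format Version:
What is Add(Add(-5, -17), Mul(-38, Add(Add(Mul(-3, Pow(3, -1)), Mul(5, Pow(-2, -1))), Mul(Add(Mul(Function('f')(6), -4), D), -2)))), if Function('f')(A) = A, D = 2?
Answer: -1561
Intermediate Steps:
Add(Add(-5, -17), Mul(-38, Add(Add(Mul(-3, Pow(3, -1)), Mul(5, Pow(-2, -1))), Mul(Add(Mul(Function('f')(6), -4), D), -2)))) = Add(Add(-5, -17), Mul(-38, Add(Add(Mul(-3, Pow(3, -1)), Mul(5, Pow(-2, -1))), Mul(Add(Mul(6, -4), 2), -2)))) = Add(-22, Mul(-38, Add(Add(Mul(-3, Rational(1, 3)), Mul(5, Rational(-1, 2))), Mul(Add(-24, 2), -2)))) = Add(-22, Mul(-38, Add(Add(-1, Rational(-5, 2)), Mul(-22, -2)))) = Add(-22, Mul(-38, Add(Rational(-7, 2), 44))) = Add(-22, Mul(-38, Rational(81, 2))) = Add(-22, -1539) = -1561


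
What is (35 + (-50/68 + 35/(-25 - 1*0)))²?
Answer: 31214569/28900 ≈ 1080.1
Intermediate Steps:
(35 + (-50/68 + 35/(-25 - 1*0)))² = (35 + (-50*1/68 + 35/(-25 + 0)))² = (35 + (-25/34 + 35/(-25)))² = (35 + (-25/34 + 35*(-1/25)))² = (35 + (-25/34 - 7/5))² = (35 - 363/170)² = (5587/170)² = 31214569/28900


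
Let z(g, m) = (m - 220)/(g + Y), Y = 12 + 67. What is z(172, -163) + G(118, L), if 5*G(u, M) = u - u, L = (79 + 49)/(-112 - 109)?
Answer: -383/251 ≈ -1.5259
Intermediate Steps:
Y = 79
L = -128/221 (L = 128/(-221) = 128*(-1/221) = -128/221 ≈ -0.57919)
z(g, m) = (-220 + m)/(79 + g) (z(g, m) = (m - 220)/(g + 79) = (-220 + m)/(79 + g))
G(u, M) = 0 (G(u, M) = (u - u)/5 = (⅕)*0 = 0)
z(172, -163) + G(118, L) = (-220 - 163)/(79 + 172) + 0 = -383/251 + 0 = -383/251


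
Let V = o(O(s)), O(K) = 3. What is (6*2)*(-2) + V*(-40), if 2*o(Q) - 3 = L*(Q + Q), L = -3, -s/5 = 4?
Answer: 276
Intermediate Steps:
s = -20 (s = -5*4 = -20)
o(Q) = 3/2 - 3*Q (o(Q) = 3/2 + (-3*(Q + Q))/2 = 3/2 + (-6*Q)/2 = 3/2 - 3*Q)
V = -15/2 (V = 3/2 - 3*3 = 3/2 - 9 = -15/2 ≈ -7.5000)
(6*2)*(-2) + V*(-40) = (6*2)*(-2) - 15/2*(-40) = 12*(-2) + 300 = -24 + 300 = 276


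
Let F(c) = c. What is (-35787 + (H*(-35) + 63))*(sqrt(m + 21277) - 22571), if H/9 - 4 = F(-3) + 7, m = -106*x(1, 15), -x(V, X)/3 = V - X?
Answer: 863205324 - 191220*sqrt(673) ≈ 8.5825e+8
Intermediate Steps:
x(V, X) = -3*V + 3*X (x(V, X) = -3*(V - X) = -3*V + 3*X)
m = -4452 (m = -106*(-3*1 + 3*15) = -106*(-3 + 45) = -106*42 = -4452)
H = 72 (H = 36 + 9*(-3 + 7) = 36 + 9*4 = 36 + 36 = 72)
(-35787 + (H*(-35) + 63))*(sqrt(m + 21277) - 22571) = (-35787 + (72*(-35) + 63))*(sqrt(-4452 + 21277) - 22571) = (-35787 + (-2520 + 63))*(sqrt(16825) - 22571) = (-35787 - 2457)*(5*sqrt(673) - 22571) = -38244*(-22571 + 5*sqrt(673)) = 863205324 - 191220*sqrt(673)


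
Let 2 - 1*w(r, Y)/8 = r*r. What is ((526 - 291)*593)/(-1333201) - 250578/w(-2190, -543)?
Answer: -2506405527071/25576650598792 ≈ -0.097996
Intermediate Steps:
w(r, Y) = 16 - 8*r² (w(r, Y) = 16 - 8*r*r = 16 - 8*r²)
((526 - 291)*593)/(-1333201) - 250578/w(-2190, -543) = ((526 - 291)*593)/(-1333201) - 250578/(16 - 8*(-2190)²) = (235*593)*(-1/1333201) - 250578/(16 - 8*4796100) = 139355*(-1/1333201) - 250578/(16 - 38368800) = -139355/1333201 - 250578/(-38368784) = -139355/1333201 - 250578*(-1/38368784) = -139355/1333201 + 125289/19184392 = -2506405527071/25576650598792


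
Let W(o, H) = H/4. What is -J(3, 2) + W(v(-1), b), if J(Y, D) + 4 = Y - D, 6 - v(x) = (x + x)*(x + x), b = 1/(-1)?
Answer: 11/4 ≈ 2.7500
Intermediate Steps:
b = -1 (b = 1*(-1) = -1)
v(x) = 6 - 4*x**2 (v(x) = 6 - (x + x)*(x + x) = 6 - 2*x*2*x = 6 - 4*x**2)
J(Y, D) = -4 + Y - D (J(Y, D) = -4 + (Y - D) = -4 + Y - D)
W(o, H) = H/4 (W(o, H) = H*(1/4) = H/4)
-J(3, 2) + W(v(-1), b) = -(-4 + 3 - 1*2) + (1/4)*(-1) = -(-4 + 3 - 2) - 1/4 = -1*(-3) - 1/4 = 3 - 1/4 = 11/4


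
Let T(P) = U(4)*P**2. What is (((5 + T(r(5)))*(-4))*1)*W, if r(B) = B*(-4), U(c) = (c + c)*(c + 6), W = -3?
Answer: 384060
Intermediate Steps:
U(c) = 2*c*(6 + c) (U(c) = (2*c)*(6 + c) = 2*c*(6 + c))
r(B) = -4*B
T(P) = 80*P**2 (T(P) = (2*4*(6 + 4))*P**2 = (2*4*10)*P**2 = 80*P**2)
(((5 + T(r(5)))*(-4))*1)*W = (((5 + 80*(-4*5)**2)*(-4))*1)*(-3) = (((5 + 80*(-20)**2)*(-4))*1)*(-3) = (((5 + 80*400)*(-4))*1)*(-3) = (((5 + 32000)*(-4))*1)*(-3) = ((32005*(-4))*1)*(-3) = -128020*1*(-3) = -128020*(-3) = 384060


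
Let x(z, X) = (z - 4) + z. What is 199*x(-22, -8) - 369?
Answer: -9921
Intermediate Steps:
x(z, X) = -4 + 2*z (x(z, X) = (-4 + z) + z = -4 + 2*z)
199*x(-22, -8) - 369 = 199*(-4 + 2*(-22)) - 369 = 199*(-4 - 44) - 369 = 199*(-48) - 369 = -9552 - 369 = -9921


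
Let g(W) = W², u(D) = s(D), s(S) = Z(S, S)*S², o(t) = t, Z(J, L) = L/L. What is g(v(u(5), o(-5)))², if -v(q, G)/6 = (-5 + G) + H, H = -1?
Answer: 18974736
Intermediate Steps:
Z(J, L) = 1
s(S) = S² (s(S) = 1*S² = S²)
u(D) = D²
v(q, G) = 36 - 6*G (v(q, G) = -6*((-5 + G) - 1) = -6*(-6 + G) = 36 - 6*G)
g(v(u(5), o(-5)))² = ((36 - 6*(-5))²)² = ((36 + 30)²)² = (66²)² = 4356² = 18974736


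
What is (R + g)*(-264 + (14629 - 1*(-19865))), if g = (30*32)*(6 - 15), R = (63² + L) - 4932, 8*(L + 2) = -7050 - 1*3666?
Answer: -374630235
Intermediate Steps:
L = -2683/2 (L = -2 + (-7050 - 1*3666)/8 = -2 + (-7050 - 3666)/8 = -2 + (⅛)*(-10716) = -2 - 2679/2 = -2683/2 ≈ -1341.5)
R = -4609/2 (R = (63² - 2683/2) - 4932 = (3969 - 2683/2) - 4932 = 5255/2 - 4932 = -4609/2 ≈ -2304.5)
g = -8640 (g = 960*(-9) = -8640)
(R + g)*(-264 + (14629 - 1*(-19865))) = (-4609/2 - 8640)*(-264 + (14629 - 1*(-19865))) = -21889*(-264 + (14629 + 19865))/2 = -21889*(-264 + 34494)/2 = -21889/2*34230 = -374630235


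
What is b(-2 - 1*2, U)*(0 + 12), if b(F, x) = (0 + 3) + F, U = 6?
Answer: -12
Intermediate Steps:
b(F, x) = 3 + F
b(-2 - 1*2, U)*(0 + 12) = (3 + (-2 - 1*2))*(0 + 12) = (3 + (-2 - 2))*12 = (3 - 4)*12 = -1*12 = -12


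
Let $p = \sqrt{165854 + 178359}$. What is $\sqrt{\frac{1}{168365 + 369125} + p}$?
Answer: $\frac{\sqrt{537490 + 288895500100 \sqrt{344213}}}{537490} \approx 24.222$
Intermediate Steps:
$p = \sqrt{344213} \approx 586.7$
$\sqrt{\frac{1}{168365 + 369125} + p} = \sqrt{\frac{1}{168365 + 369125} + \sqrt{344213}} = \sqrt{\frac{1}{537490} + \sqrt{344213}}$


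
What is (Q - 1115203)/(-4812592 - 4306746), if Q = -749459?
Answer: 932331/4559669 ≈ 0.20447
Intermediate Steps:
(Q - 1115203)/(-4812592 - 4306746) = (-749459 - 1115203)/(-4812592 - 4306746) = -1864662/(-9119338) = -1864662*(-1/9119338) = 932331/4559669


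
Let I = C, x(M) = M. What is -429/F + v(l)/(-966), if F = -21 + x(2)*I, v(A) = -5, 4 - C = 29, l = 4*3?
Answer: 414769/68586 ≈ 6.0474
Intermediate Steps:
l = 12
C = -25 (C = 4 - 1*29 = 4 - 29 = -25)
I = -25
F = -71 (F = -21 + 2*(-25) = -21 - 50 = -71)
-429/F + v(l)/(-966) = -429/(-71) - 5/(-966) = -429*(-1/71) - 5*(-1/966) = 429/71 + 5/966 = 414769/68586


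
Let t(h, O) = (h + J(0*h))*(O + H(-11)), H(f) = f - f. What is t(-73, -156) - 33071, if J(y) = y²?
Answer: -21683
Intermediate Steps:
H(f) = 0
t(h, O) = O*h (t(h, O) = (h + (0*h)²)*(O + 0) = (h + 0²)*O = (h + 0)*O = h*O = O*h)
t(-73, -156) - 33071 = -156*(-73) - 33071 = 11388 - 33071 = -21683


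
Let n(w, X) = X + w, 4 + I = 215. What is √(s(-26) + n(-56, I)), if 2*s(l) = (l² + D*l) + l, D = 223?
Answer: I*√2419 ≈ 49.183*I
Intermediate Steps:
I = 211 (I = -4 + 215 = 211)
s(l) = l²/2 + 112*l (s(l) = ((l² + 223*l) + l)/2 = (l² + 224*l)/2 = l²/2 + 112*l)
√(s(-26) + n(-56, I)) = √((½)*(-26)*(224 - 26) + (211 - 56)) = √((½)*(-26)*198 + 155) = √(-2574 + 155) = √(-2419) = I*√2419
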